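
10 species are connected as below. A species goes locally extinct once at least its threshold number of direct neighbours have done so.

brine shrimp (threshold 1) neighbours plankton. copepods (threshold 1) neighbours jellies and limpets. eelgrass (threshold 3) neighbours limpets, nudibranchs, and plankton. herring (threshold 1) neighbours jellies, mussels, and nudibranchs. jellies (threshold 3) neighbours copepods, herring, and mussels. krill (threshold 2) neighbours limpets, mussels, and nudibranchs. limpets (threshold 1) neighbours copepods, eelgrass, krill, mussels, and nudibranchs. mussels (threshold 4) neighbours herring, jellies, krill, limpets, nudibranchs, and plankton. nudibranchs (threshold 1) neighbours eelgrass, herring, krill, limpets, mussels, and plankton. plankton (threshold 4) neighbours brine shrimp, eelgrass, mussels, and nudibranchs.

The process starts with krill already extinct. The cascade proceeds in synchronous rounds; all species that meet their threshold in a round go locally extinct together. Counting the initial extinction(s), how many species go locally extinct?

7

Round 1 — krill goes locally extinct (initial).
Round 2 — checking thresholds:
  limpets: 1 of 5 neighbours ≥ 1, goes locally extinct.
  mussels: 1 of 6 neighbours < 4, not yet.
  nudibranchs: 1 of 6 neighbours ≥ 1, goes locally extinct.
Round 3 — checking thresholds:
  copepods: 1 of 2 neighbours ≥ 1, goes locally extinct.
  eelgrass: 2 of 3 neighbours < 3, not yet.
  herring: 1 of 3 neighbours ≥ 1, goes locally extinct.
  mussels: 3 of 6 neighbours < 4, not yet.
  plankton: 1 of 4 neighbours < 4, not yet.
Round 4 — checking thresholds:
  eelgrass: 2 of 3 neighbours < 3, not yet.
  jellies: 2 of 3 neighbours < 3, not yet.
  mussels: 4 of 6 neighbours ≥ 4, goes locally extinct.
  plankton: 1 of 4 neighbours < 4, not yet.
Round 5 — checking thresholds:
  eelgrass: 2 of 3 neighbours < 3, not yet.
  jellies: 3 of 3 neighbours ≥ 3, goes locally extinct.
  plankton: 2 of 4 neighbours < 4, not yet.
Round 6 — no new extinctions; cascade stops.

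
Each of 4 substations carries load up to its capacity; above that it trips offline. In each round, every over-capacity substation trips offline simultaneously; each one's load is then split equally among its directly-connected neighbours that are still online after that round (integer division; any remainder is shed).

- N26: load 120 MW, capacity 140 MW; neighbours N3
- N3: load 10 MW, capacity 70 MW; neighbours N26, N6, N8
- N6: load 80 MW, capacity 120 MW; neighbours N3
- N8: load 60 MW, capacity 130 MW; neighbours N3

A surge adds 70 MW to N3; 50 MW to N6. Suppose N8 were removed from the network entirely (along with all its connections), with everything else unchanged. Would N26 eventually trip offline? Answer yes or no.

yes

With N8 removed:
Round 1 — N3 at 80 > 70; N6 at 130 > 120. N3, N6 trip offline.
  N3 sheds 80 MW to N26: 80 each.
    N26: 120+80 = 200 > 140
  N6 sheds 130 MW: no online neighbours, lost.
Round 2 — N26 trips offline.
  N26 sheds 200 MW: no online neighbours, lost.
No further trips.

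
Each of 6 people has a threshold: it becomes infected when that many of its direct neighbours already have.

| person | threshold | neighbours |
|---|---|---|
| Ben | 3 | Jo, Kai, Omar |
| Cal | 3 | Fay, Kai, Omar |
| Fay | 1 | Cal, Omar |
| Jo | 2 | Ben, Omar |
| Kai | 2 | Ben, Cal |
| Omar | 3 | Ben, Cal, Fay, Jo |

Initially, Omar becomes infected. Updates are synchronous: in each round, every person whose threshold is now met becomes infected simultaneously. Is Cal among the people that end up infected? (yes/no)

Round 1 — Omar becomes infected (initial).
Round 2 — checking thresholds:
  Ben: 1 of 3 neighbours < 3, not yet.
  Cal: 1 of 3 neighbours < 3, not yet.
  Fay: 1 of 2 neighbours ≥ 1, becomes infected.
  Jo: 1 of 2 neighbours < 2, not yet.
Round 3 — no new infections; cascade stops.

no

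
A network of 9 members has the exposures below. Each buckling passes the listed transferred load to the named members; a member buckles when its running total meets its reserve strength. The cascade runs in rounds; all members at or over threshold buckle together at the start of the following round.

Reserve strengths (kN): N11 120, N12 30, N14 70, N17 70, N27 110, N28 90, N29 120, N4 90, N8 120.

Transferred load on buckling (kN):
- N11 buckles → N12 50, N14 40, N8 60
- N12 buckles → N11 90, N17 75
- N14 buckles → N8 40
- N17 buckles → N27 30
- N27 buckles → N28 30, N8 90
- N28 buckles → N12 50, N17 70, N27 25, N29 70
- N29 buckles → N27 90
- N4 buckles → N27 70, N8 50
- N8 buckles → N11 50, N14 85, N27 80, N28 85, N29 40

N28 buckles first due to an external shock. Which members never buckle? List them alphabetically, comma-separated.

Round 1 — N28 buckles (initial).
  N12: +50 → 50 ≥ 30
  N17: +70 → 70 ≥ 70
  N27: +25 → 25 < 110
  N29: +70 → 70 < 120
Round 2 — N12, N17 buckle.
  N11: +90 → 90 < 120
  N27: +30 → 55 < 110
No further bucklings.

N11, N14, N27, N29, N4, N8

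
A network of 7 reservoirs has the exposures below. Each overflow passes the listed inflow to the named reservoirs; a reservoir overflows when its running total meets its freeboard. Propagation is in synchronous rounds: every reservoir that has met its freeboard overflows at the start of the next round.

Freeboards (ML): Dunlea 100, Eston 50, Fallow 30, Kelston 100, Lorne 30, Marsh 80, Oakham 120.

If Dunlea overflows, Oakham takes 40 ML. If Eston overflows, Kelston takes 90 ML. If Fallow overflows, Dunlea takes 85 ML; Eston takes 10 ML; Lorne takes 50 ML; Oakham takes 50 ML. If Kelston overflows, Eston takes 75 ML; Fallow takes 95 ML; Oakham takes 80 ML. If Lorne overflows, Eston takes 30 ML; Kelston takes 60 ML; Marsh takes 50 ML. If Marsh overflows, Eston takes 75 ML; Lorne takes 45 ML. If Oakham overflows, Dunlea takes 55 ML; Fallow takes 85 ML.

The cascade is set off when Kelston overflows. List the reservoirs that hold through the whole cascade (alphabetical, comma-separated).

Round 1 — Kelston overflows (initial).
  Eston: +75 → 75 ≥ 50
  Fallow: +95 → 95 ≥ 30
  Oakham: +80 → 80 < 120
Round 2 — Eston, Fallow overflow.
  Dunlea: +85 → 85 < 100
  Lorne: +50 → 50 ≥ 30
  Oakham: +50 → 130 ≥ 120
Round 3 — Lorne, Oakham overflow.
  Dunlea: +55 → 140 ≥ 100
  Marsh: +50 → 50 < 80
Round 4 — Dunlea overflows.
No further overflows.

Marsh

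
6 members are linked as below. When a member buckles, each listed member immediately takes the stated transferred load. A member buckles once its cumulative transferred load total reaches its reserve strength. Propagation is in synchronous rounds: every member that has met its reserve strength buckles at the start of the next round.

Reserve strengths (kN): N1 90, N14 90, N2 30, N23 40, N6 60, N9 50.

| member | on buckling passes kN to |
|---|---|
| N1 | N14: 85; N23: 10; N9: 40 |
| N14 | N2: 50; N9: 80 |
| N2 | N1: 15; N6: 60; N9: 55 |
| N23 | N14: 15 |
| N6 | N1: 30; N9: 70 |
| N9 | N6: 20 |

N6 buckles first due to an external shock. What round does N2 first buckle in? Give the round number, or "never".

Round 1 — N6 buckles (initial).
  N1: +30 → 30 < 90
  N9: +70 → 70 ≥ 50
Round 2 — N9 buckles.
No further bucklings.

never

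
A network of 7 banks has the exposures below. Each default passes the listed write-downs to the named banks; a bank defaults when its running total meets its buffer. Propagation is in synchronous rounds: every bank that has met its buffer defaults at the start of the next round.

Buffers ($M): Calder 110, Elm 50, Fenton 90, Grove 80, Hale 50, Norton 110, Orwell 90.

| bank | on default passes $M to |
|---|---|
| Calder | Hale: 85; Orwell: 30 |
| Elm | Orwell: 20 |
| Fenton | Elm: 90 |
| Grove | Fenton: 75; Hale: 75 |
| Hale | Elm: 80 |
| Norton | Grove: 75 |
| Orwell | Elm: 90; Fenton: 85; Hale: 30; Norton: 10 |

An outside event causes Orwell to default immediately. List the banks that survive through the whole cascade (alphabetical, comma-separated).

Calder, Fenton, Grove, Hale, Norton

Round 1 — Orwell defaults (initial).
  Elm: +90 → 90 ≥ 50
  Fenton: +85 → 85 < 90
  Hale: +30 → 30 < 50
  Norton: +10 → 10 < 110
Round 2 — Elm defaults.
No further defaults.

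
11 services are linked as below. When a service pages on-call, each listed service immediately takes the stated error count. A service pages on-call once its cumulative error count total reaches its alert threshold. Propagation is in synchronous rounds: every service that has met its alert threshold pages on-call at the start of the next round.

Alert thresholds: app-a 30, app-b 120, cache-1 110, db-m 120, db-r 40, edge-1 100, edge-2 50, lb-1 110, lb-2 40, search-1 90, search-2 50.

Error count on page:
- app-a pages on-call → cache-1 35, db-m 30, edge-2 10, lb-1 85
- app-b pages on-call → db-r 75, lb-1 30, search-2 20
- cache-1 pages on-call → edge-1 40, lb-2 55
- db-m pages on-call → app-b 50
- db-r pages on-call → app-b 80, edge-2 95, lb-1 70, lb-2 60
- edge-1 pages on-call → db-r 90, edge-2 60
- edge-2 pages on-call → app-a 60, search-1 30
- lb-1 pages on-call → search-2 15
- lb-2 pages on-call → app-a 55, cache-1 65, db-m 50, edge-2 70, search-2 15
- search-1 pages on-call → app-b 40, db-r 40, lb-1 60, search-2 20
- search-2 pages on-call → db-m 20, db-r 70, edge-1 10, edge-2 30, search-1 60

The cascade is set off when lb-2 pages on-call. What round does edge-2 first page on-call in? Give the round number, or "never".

2

Round 1 — lb-2 pages on-call (initial).
  app-a: +55 → 55 ≥ 30
  cache-1: +65 → 65 < 110
  db-m: +50 → 50 < 120
  edge-2: +70 → 70 ≥ 50
  search-2: +15 → 15 < 50
Round 2 — app-a, edge-2 page on-call.
  cache-1: +35 → 100 < 110
  db-m: +30 → 80 < 120
  lb-1: +85 → 85 < 110
  search-1: +30 → 30 < 90
No further pages.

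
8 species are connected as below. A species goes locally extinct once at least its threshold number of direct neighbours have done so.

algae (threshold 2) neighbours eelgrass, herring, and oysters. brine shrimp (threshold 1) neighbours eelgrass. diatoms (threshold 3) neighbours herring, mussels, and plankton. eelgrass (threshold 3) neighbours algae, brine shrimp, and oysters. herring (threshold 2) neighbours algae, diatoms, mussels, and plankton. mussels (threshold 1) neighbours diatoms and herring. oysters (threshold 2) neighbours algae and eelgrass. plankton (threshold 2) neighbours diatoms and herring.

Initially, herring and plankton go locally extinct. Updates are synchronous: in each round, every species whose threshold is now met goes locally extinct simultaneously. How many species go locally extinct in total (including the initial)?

4

Round 1 — herring, plankton go locally extinct (initial).
Round 2 — checking thresholds:
  algae: 1 of 3 neighbours < 2, below threshold.
  diatoms: 2 of 3 neighbours < 3, below threshold.
  mussels: 1 of 2 neighbours ≥ 1, goes locally extinct.
Round 3 — checking thresholds:
  algae: 1 of 3 neighbours < 2, below threshold.
  diatoms: 3 of 3 neighbours ≥ 3, goes locally extinct.
Round 4 — no new extinctions; cascade stops.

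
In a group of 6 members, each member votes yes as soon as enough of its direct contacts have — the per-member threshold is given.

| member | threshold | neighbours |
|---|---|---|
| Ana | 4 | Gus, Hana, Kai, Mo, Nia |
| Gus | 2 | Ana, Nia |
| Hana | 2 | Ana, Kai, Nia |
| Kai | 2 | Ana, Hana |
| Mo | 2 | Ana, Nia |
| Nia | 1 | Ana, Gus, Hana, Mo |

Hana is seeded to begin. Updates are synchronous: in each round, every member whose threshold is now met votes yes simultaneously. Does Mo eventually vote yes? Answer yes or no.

Round 1 — Hana votes yes (initial).
Round 2 — checking thresholds:
  Ana: 1 of 5 neighbours < 4, not yet.
  Kai: 1 of 2 neighbours < 2, not yet.
  Nia: 1 of 4 neighbours ≥ 1, votes yes.
Round 3 — no new yes votes; cascade stops.

no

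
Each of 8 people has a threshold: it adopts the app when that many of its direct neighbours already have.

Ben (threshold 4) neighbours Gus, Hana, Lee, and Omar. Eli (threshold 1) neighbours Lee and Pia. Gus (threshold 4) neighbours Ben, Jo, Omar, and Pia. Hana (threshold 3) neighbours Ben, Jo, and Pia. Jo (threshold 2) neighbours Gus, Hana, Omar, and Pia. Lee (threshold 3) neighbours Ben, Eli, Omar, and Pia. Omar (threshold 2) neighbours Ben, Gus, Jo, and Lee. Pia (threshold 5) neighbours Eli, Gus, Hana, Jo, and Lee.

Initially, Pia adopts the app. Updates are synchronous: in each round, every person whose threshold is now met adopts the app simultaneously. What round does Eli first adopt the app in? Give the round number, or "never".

Round 1 — Pia adopts the app (initial).
Round 2 — checking thresholds:
  Eli: 1 of 2 neighbours ≥ 1, adopts the app.
  Gus: 1 of 4 neighbours < 4, holds.
  Hana: 1 of 3 neighbours < 3, holds.
  Jo: 1 of 4 neighbours < 2, holds.
  Lee: 1 of 4 neighbours < 3, holds.
Round 3 — no new adoptions; cascade stops.

2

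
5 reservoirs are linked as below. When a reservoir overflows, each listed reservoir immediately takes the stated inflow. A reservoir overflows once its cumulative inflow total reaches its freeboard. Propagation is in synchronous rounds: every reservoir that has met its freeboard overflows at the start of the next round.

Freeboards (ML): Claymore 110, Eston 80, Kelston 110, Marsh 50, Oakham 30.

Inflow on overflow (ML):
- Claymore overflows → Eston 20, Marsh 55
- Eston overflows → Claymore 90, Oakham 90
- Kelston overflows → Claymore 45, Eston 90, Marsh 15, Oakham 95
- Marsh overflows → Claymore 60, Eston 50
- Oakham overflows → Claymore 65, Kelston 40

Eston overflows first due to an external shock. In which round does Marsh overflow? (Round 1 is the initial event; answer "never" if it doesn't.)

Round 1 — Eston overflows (initial).
  Claymore: +90 → 90 < 110
  Oakham: +90 → 90 ≥ 30
Round 2 — Oakham overflows.
  Claymore: +65 → 155 ≥ 110
  Kelston: +40 → 40 < 110
Round 3 — Claymore overflows.
  Marsh: +55 → 55 ≥ 50
Round 4 — Marsh overflows.
No further overflows.

4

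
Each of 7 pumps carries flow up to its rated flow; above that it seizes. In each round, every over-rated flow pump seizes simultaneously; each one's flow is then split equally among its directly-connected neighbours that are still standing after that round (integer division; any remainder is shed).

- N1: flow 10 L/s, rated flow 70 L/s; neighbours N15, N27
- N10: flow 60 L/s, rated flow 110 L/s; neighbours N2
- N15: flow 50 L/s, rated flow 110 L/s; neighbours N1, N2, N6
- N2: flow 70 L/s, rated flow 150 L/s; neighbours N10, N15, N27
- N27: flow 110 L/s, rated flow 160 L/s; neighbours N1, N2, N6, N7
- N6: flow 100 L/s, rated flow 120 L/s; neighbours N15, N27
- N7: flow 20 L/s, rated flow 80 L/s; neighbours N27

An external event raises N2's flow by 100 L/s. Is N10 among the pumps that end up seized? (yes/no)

Round 1 — N2 at 170 > 150. N2 seizes.
  N2 sheds 170 L/s to N10, N15, N27: 56 each (2 lost).
    N10: 60+56 = 116 > 110
    N15: 50+56 = 106 ≤ 110
    N27: 110+56 = 166 > 160
Round 2 — N10, N27 seize.
  N10 sheds 116 L/s: no online neighbours, lost.
  N27 sheds 166 L/s to N1, N6, N7: 55 each (1 lost).
    N1: 10+55 = 65 ≤ 70
    N6: 100+55 = 155 > 120
    N7: 20+55 = 75 ≤ 80
Round 3 — N6 seizes.
  N6 sheds 155 L/s to N15: 155 each.
    N15: 106+155 = 261 > 110
Round 4 — N15 seizes.
  N15 sheds 261 L/s to N1: 261 each.
    N1: 65+261 = 326 > 70
Round 5 — N1 seizes.
  N1 sheds 326 L/s: no online neighbours, lost.
No further seizures.

yes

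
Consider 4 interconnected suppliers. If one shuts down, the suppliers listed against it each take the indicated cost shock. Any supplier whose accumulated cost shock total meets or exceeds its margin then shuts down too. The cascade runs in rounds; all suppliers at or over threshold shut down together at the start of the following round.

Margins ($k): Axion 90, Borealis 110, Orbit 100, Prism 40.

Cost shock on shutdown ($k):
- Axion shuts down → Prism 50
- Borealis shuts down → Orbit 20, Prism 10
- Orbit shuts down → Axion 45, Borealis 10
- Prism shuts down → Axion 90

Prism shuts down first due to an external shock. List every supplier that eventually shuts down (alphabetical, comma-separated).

Round 1 — Prism shuts down (initial).
  Axion: +90 → 90 ≥ 90
Round 2 — Axion shuts down.
No further shutdowns.

Axion, Prism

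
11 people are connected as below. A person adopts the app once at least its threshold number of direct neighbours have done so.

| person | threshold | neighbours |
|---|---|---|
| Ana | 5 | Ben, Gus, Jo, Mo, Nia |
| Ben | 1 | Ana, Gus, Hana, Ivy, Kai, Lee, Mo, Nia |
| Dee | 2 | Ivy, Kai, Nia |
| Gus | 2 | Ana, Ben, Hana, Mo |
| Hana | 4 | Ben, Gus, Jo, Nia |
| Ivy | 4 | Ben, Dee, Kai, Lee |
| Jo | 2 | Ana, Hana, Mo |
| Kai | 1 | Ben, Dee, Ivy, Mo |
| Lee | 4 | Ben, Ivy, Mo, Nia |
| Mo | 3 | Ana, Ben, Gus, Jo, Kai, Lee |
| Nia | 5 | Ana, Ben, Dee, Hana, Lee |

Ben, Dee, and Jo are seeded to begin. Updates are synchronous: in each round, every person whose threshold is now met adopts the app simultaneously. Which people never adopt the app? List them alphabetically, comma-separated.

Round 1 — Ben, Dee, Jo adopt the app (initial).
Round 2 — checking thresholds:
  Ana: 2 of 5 neighbours < 5, not yet.
  Gus: 1 of 4 neighbours < 2, not yet.
  Hana: 2 of 4 neighbours < 4, not yet.
  Ivy: 2 of 4 neighbours < 4, not yet.
  Kai: 2 of 4 neighbours ≥ 1, adopts the app.
  Lee: 1 of 4 neighbours < 4, not yet.
  Mo: 2 of 6 neighbours < 3, not yet.
  Nia: 2 of 5 neighbours < 5, not yet.
Round 3 — checking thresholds:
  Ana: 2 of 5 neighbours < 5, not yet.
  Gus: 1 of 4 neighbours < 2, not yet.
  Hana: 2 of 4 neighbours < 4, not yet.
  Ivy: 3 of 4 neighbours < 4, not yet.
  Lee: 1 of 4 neighbours < 4, not yet.
  Mo: 3 of 6 neighbours ≥ 3, adopts the app.
  Nia: 2 of 5 neighbours < 5, not yet.
Round 4 — checking thresholds:
  Ana: 3 of 5 neighbours < 5, not yet.
  Gus: 2 of 4 neighbours ≥ 2, adopts the app.
  Hana: 2 of 4 neighbours < 4, not yet.
  Ivy: 3 of 4 neighbours < 4, not yet.
  Lee: 2 of 4 neighbours < 4, not yet.
  Nia: 2 of 5 neighbours < 5, not yet.
Round 5 — no new adoptions; cascade stops.

Ana, Hana, Ivy, Lee, Nia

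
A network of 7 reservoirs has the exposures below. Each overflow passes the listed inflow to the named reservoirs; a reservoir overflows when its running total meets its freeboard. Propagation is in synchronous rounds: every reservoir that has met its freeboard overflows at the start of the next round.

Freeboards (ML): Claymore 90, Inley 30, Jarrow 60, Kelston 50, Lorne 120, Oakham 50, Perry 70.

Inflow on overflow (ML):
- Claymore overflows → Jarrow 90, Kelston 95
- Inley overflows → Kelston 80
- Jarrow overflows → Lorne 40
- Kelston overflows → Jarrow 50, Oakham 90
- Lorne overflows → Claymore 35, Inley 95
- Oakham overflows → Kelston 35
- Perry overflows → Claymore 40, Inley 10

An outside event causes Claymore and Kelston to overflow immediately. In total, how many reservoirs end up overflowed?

Round 1 — Claymore, Kelston overflow (initial).
  Jarrow: +90+50 → 140 ≥ 60
  Oakham: +90 → 90 ≥ 50
Round 2 — Jarrow, Oakham overflow.
  Lorne: +40 → 40 < 120
No further overflows.

4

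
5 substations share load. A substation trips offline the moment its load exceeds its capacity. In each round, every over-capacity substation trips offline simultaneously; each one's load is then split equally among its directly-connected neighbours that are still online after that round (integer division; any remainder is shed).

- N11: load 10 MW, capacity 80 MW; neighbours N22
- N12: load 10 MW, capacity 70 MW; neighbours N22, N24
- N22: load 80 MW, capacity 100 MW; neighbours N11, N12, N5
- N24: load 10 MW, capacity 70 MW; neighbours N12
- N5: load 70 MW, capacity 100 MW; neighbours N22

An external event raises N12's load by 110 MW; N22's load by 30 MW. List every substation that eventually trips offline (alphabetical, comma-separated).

N12, N22, N24, N5

Round 1 — N12 at 120 > 70; N22 at 110 > 100. N12, N22 trip offline.
  N12 sheds 120 MW to N24: 120 each.
    N24: 10+120 = 130 > 70
  N22 sheds 110 MW to N11, N5: 55 each.
    N11: 10+55 = 65 ≤ 80
    N5: 70+55 = 125 > 100
Round 2 — N24, N5 trip offline.
  N24 sheds 130 MW: no online neighbours, lost.
  N5 sheds 125 MW: no online neighbours, lost.
No further trips.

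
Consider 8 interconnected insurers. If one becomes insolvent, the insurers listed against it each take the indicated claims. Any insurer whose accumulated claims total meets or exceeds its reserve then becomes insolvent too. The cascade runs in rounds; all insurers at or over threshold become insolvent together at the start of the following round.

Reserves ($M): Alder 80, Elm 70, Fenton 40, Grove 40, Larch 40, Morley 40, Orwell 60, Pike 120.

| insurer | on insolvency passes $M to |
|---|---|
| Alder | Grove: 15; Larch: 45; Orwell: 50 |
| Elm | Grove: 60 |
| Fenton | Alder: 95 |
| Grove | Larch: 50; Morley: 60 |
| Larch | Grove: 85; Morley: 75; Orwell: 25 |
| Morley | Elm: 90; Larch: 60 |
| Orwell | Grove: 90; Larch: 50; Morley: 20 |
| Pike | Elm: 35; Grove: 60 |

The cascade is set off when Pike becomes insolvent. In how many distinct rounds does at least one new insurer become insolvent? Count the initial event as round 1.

4

Round 1 — Pike becomes insolvent (initial).
  Elm: +35 → 35 < 70
  Grove: +60 → 60 ≥ 40
Round 2 — Grove becomes insolvent.
  Larch: +50 → 50 ≥ 40
  Morley: +60 → 60 ≥ 40
Round 3 — Larch, Morley become insolvent.
  Elm: +90 → 125 ≥ 70
  Orwell: +25 → 25 < 60
Round 4 — Elm becomes insolvent.
No further insolvencies.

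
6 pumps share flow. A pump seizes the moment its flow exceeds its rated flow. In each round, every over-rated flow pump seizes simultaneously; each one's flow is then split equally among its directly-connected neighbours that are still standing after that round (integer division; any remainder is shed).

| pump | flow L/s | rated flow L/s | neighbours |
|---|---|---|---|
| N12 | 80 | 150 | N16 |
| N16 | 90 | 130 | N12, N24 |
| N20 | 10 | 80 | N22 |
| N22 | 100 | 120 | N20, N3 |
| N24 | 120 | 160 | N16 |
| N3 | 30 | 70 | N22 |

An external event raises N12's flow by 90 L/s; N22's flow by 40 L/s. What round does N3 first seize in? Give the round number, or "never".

2

Round 1 — N12 at 170 > 150; N22 at 140 > 120. N12, N22 seize.
  N12 sheds 170 L/s to N16: 170 each.
    N16: 90+170 = 260 > 130
  N22 sheds 140 L/s to N20, N3: 70 each.
    N20: 10+70 = 80 ≤ 80
    N3: 30+70 = 100 > 70
Round 2 — N16, N3 seize.
  N16 sheds 260 L/s to N24: 260 each.
    N24: 120+260 = 380 > 160
  N3 sheds 100 L/s: no online neighbours, lost.
Round 3 — N24 seizes.
  N24 sheds 380 L/s: no online neighbours, lost.
No further seizures.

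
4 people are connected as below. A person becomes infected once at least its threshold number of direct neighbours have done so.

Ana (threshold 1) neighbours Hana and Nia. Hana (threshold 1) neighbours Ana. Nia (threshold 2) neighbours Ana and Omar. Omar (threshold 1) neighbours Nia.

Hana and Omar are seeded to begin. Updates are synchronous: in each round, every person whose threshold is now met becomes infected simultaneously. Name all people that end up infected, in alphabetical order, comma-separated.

Round 1 — Hana, Omar become infected (initial).
Round 2 — checking thresholds:
  Ana: 1 of 2 neighbours ≥ 1, becomes infected.
  Nia: 1 of 2 neighbours < 2, below threshold.
Round 3 — checking thresholds:
  Nia: 2 of 2 neighbours ≥ 2, becomes infected.
Round 4 — no new infections; cascade stops.

Ana, Hana, Nia, Omar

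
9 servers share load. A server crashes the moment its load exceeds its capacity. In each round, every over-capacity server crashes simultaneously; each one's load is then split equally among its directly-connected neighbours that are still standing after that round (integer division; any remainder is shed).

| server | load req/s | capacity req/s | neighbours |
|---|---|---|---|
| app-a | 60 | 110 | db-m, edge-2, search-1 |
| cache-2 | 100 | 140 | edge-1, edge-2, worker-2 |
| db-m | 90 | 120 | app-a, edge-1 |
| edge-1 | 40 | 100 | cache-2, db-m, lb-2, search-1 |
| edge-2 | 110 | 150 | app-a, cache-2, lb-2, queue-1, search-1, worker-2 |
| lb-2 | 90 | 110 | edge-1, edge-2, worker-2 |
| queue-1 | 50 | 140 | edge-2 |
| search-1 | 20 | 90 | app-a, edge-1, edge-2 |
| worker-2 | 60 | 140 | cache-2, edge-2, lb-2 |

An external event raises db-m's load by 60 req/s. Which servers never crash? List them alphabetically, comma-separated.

Round 1 — db-m at 150 > 120. db-m crashes.
  db-m sheds 150 req/s to app-a, edge-1: 75 each.
    app-a: 60+75 = 135 > 110
    edge-1: 40+75 = 115 > 100
Round 2 — app-a, edge-1 crash.
  app-a sheds 135 req/s to edge-2, search-1: 67 each (1 lost).
    edge-2: 110+67 = 177 > 150
    search-1: 20+67 = 87 ≤ 90
  edge-1 sheds 115 req/s to cache-2, lb-2, search-1: 38 each (1 lost).
    cache-2: 100+38 = 138 ≤ 140
    lb-2: 90+38 = 128 > 110
    search-1: 87+38 = 125 > 90
Round 3 — edge-2, lb-2, search-1 crash.
  edge-2 sheds 177 req/s to cache-2, queue-1, worker-2: 59 each.
    cache-2: 138+59 = 197 > 140
    queue-1: 50+59 = 109 ≤ 140
    worker-2: 60+59 = 119 ≤ 140
  lb-2 sheds 128 req/s to worker-2: 128 each.
    worker-2: 119+128 = 247 > 140
  search-1 sheds 125 req/s: no online neighbours, lost.
Round 4 — cache-2, worker-2 crash.
  cache-2 sheds 197 req/s: no online neighbours, lost.
  worker-2 sheds 247 req/s: no online neighbours, lost.
No further crashes.

queue-1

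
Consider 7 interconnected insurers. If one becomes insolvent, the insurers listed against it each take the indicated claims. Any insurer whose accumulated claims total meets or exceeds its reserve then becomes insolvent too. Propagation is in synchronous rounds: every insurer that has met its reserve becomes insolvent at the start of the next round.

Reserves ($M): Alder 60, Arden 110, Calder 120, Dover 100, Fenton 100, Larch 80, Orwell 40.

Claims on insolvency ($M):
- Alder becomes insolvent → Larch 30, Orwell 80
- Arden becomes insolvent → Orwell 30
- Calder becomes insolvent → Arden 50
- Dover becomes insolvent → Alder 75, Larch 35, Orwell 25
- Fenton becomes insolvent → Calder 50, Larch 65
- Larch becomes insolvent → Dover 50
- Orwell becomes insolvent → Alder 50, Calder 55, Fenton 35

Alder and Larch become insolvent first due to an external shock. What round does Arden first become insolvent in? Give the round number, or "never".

Round 1 — Alder, Larch become insolvent (initial).
  Dover: +50 → 50 < 100
  Orwell: +80 → 80 ≥ 40
Round 2 — Orwell becomes insolvent.
  Calder: +55 → 55 < 120
  Fenton: +35 → 35 < 100
No further insolvencies.

never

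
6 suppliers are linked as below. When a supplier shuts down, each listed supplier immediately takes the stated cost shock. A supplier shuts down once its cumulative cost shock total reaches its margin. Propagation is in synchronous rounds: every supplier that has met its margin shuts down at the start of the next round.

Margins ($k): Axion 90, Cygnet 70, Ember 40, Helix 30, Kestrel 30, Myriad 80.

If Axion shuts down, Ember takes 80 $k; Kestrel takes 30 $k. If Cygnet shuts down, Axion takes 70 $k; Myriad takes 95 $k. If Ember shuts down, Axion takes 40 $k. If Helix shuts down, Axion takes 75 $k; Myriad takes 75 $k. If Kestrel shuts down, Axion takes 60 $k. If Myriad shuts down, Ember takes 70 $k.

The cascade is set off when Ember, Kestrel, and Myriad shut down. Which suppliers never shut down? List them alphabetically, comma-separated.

Round 1 — Ember, Kestrel, Myriad shut down (initial).
  Axion: +40+60 → 100 ≥ 90
Round 2 — Axion shuts down.
No further shutdowns.

Cygnet, Helix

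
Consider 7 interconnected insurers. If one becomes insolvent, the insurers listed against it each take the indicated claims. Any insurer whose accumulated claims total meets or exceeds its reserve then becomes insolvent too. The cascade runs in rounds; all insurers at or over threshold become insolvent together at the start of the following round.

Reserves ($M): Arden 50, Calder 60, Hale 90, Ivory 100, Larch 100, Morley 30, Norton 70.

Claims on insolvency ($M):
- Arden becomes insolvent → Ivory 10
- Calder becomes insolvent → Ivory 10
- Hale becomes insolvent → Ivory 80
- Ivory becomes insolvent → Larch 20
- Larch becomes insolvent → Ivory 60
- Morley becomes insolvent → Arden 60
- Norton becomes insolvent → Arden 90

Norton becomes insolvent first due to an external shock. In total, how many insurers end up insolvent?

Round 1 — Norton becomes insolvent (initial).
  Arden: +90 → 90 ≥ 50
Round 2 — Arden becomes insolvent.
  Ivory: +10 → 10 < 100
No further insolvencies.

2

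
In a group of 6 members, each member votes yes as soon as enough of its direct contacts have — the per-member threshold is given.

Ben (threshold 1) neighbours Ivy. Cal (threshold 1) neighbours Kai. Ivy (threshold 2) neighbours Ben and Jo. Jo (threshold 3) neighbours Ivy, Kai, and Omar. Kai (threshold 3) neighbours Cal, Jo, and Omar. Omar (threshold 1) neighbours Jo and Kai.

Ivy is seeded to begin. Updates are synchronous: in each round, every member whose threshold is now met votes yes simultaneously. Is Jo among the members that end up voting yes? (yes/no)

Round 1 — Ivy votes yes (initial).
Round 2 — checking thresholds:
  Ben: 1 of 1 neighbours ≥ 1, votes yes.
  Jo: 1 of 3 neighbours < 3, below threshold.
Round 3 — no new yes votes; cascade stops.

no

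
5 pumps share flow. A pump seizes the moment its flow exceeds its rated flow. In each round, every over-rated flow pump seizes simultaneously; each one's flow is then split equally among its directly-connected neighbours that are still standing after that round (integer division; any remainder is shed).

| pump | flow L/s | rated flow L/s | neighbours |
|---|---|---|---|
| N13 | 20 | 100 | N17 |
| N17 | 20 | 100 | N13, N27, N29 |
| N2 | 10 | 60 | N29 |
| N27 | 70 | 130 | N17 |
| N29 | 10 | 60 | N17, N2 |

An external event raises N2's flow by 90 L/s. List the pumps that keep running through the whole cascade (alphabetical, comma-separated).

Round 1 — N2 at 100 > 60. N2 seizes.
  N2 sheds 100 L/s to N29: 100 each.
    N29: 10+100 = 110 > 60
Round 2 — N29 seizes.
  N29 sheds 110 L/s to N17: 110 each.
    N17: 20+110 = 130 > 100
Round 3 — N17 seizes.
  N17 sheds 130 L/s to N13, N27: 65 each.
    N13: 20+65 = 85 ≤ 100
    N27: 70+65 = 135 > 130
Round 4 — N27 seizes.
  N27 sheds 135 L/s: no online neighbours, lost.
No further seizures.

N13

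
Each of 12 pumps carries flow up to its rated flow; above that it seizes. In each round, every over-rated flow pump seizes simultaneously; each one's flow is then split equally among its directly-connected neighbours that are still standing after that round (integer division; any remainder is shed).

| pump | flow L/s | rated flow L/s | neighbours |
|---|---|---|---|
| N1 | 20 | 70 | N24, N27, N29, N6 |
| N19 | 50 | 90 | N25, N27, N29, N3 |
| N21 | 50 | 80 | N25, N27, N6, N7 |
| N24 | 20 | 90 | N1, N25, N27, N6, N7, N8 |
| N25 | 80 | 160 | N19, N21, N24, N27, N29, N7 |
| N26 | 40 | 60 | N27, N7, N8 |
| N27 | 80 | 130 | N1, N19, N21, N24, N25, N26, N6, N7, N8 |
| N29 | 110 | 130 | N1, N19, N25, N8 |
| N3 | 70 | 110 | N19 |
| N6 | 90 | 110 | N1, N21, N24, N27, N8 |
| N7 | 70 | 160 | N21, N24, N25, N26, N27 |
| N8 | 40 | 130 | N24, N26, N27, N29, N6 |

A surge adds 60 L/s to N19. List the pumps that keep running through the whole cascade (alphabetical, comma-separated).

Round 1 — N19 at 110 > 90. N19 seizes.
  N19 sheds 110 L/s to N25, N27, N29, N3: 27 each (2 lost).
    N25: 80+27 = 107 ≤ 160
    N27: 80+27 = 107 ≤ 130
    N29: 110+27 = 137 > 130
    N3: 70+27 = 97 ≤ 110
Round 2 — N29 seizes.
  N29 sheds 137 L/s to N1, N25, N8: 45 each (2 lost).
    N1: 20+45 = 65 ≤ 70
    N25: 107+45 = 152 ≤ 160
    N8: 40+45 = 85 ≤ 130
No further seizures.

N1, N21, N24, N25, N26, N27, N3, N6, N7, N8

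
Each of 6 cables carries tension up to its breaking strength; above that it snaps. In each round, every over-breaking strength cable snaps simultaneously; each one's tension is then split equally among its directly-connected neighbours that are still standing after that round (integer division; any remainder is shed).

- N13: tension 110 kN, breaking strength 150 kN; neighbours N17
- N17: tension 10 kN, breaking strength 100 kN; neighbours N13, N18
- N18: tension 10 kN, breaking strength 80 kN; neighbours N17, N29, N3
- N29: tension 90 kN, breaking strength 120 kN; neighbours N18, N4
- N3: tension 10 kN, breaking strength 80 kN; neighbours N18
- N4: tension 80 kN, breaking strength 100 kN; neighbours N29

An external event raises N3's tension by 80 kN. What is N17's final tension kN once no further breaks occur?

60

Round 1 — N3 at 90 > 80. N3 snaps.
  N3 sheds 90 kN to N18: 90 each.
    N18: 10+90 = 100 > 80
Round 2 — N18 snaps.
  N18 sheds 100 kN to N17, N29: 50 each.
    N17: 10+50 = 60 ≤ 100
    N29: 90+50 = 140 > 120
Round 3 — N29 snaps.
  N29 sheds 140 kN to N4: 140 each.
    N4: 80+140 = 220 > 100
Round 4 — N4 snaps.
  N4 sheds 220 kN: no online neighbours, lost.
No further breaks.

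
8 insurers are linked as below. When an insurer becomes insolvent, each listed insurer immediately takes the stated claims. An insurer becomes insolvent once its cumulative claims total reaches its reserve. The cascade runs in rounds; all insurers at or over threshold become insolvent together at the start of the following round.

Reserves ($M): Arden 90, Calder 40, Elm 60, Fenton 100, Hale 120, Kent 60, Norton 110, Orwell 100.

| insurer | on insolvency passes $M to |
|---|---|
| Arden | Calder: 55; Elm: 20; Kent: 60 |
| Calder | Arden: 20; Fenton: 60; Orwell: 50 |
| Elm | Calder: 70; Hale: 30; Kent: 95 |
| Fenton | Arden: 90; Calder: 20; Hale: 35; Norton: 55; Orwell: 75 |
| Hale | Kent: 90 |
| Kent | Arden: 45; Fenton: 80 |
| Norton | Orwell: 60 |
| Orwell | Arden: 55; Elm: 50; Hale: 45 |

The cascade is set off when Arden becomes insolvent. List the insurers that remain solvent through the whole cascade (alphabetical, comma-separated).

Hale, Norton

Round 1 — Arden becomes insolvent (initial).
  Calder: +55 → 55 ≥ 40
  Elm: +20 → 20 < 60
  Kent: +60 → 60 ≥ 60
Round 2 — Calder, Kent become insolvent.
  Fenton: +60+80 → 140 ≥ 100
  Orwell: +50 → 50 < 100
Round 3 — Fenton becomes insolvent.
  Hale: +35 → 35 < 120
  Norton: +55 → 55 < 110
  Orwell: +75 → 125 ≥ 100
Round 4 — Orwell becomes insolvent.
  Elm: +50 → 70 ≥ 60
  Hale: +45 → 80 < 120
Round 5 — Elm becomes insolvent.
  Hale: +30 → 110 < 120
No further insolvencies.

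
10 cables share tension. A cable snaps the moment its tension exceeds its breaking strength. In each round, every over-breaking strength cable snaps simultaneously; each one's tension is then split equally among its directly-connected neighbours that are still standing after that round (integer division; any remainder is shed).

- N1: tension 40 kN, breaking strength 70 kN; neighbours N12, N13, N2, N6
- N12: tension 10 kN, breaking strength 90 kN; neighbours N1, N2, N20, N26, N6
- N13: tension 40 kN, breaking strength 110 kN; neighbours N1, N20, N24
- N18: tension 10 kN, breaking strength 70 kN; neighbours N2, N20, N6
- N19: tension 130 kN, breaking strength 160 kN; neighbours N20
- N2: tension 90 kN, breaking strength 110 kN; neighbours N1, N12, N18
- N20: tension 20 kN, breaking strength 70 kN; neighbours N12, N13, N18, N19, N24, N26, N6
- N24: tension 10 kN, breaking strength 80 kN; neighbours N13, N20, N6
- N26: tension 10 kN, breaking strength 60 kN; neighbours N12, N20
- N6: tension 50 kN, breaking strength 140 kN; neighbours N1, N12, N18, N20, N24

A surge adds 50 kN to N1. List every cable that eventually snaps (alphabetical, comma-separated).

Round 1 — N1 at 90 > 70. N1 snaps.
  N1 sheds 90 kN to N12, N13, N2, N6: 22 each (2 lost).
    N12: 10+22 = 32 ≤ 90
    N13: 40+22 = 62 ≤ 110
    N2: 90+22 = 112 > 110
    N6: 50+22 = 72 ≤ 140
Round 2 — N2 snaps.
  N2 sheds 112 kN to N12, N18: 56 each.
    N12: 32+56 = 88 ≤ 90
    N18: 10+56 = 66 ≤ 70
No further breaks.

N1, N2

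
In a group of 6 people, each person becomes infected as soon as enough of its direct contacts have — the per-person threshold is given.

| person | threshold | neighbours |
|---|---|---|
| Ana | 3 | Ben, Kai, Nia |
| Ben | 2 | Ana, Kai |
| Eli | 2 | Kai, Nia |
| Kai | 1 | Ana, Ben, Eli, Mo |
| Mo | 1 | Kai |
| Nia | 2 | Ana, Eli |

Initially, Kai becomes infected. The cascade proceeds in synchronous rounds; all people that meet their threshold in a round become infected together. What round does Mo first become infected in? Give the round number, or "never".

2

Round 1 — Kai becomes infected (initial).
Round 2 — checking thresholds:
  Ana: 1 of 3 neighbours < 3, below threshold.
  Ben: 1 of 2 neighbours < 2, below threshold.
  Eli: 1 of 2 neighbours < 2, below threshold.
  Mo: 1 of 1 neighbours ≥ 1, becomes infected.
Round 3 — no new infections; cascade stops.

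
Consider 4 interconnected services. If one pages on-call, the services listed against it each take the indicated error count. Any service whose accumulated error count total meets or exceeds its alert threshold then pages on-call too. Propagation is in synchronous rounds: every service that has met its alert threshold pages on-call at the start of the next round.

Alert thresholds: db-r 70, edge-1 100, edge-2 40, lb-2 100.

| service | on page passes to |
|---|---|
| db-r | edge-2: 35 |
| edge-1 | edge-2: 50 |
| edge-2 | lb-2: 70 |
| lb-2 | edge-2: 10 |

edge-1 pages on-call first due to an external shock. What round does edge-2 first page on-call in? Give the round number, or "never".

Round 1 — edge-1 pages on-call (initial).
  edge-2: +50 → 50 ≥ 40
Round 2 — edge-2 pages on-call.
  lb-2: +70 → 70 < 100
No further pages.

2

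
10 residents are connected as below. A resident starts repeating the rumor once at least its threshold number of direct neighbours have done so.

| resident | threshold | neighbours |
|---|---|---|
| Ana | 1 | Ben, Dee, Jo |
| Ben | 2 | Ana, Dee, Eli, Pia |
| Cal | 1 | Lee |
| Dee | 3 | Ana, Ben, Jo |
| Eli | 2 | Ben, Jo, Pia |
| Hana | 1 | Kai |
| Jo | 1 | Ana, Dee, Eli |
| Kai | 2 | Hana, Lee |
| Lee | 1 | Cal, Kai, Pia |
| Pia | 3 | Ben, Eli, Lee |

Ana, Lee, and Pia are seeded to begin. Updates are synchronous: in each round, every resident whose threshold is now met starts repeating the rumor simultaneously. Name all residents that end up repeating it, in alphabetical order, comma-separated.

Ana, Ben, Cal, Dee, Eli, Jo, Lee, Pia

Round 1 — Ana, Lee, Pia start repeating the rumor (initial).
Round 2 — checking thresholds:
  Ben: 2 of 4 neighbours ≥ 2, starts repeating the rumor.
  Cal: 1 of 1 neighbours ≥ 1, starts repeating the rumor.
  Dee: 1 of 3 neighbours < 3, not yet.
  Eli: 1 of 3 neighbours < 2, not yet.
  Jo: 1 of 3 neighbours ≥ 1, starts repeating the rumor.
  Kai: 1 of 2 neighbours < 2, not yet.
Round 3 — checking thresholds:
  Dee: 3 of 3 neighbours ≥ 3, starts repeating the rumor.
  Eli: 3 of 3 neighbours ≥ 2, starts repeating the rumor.
  Kai: 1 of 2 neighbours < 2, not yet.
Round 4 — no new spreads; cascade stops.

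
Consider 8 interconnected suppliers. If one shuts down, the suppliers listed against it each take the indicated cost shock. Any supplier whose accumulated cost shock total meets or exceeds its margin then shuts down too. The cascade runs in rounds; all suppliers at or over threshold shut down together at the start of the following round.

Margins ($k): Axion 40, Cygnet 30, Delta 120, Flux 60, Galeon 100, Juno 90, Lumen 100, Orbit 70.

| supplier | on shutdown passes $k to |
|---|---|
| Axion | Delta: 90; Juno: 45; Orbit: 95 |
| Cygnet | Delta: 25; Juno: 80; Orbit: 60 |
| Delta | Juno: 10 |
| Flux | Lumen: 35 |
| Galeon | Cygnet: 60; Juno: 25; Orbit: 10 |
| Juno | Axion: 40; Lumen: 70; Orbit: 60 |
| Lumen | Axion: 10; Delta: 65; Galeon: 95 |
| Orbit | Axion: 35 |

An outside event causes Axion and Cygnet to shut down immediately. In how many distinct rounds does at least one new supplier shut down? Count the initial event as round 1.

Round 1 — Axion, Cygnet shut down (initial).
  Delta: +90+25 → 115 < 120
  Juno: +45+80 → 125 ≥ 90
  Orbit: +95+60 → 155 ≥ 70
Round 2 — Juno, Orbit shut down.
  Lumen: +70 → 70 < 100
No further shutdowns.

2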